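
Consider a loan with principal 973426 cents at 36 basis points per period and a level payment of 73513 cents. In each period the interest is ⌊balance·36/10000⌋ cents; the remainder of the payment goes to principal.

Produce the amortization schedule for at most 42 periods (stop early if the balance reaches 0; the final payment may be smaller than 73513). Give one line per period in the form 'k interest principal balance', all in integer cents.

1 3504 70009 903417
2 3252 70261 833156
3 2999 70514 762642
4 2745 70768 691874
5 2490 71023 620851
6 2235 71278 549573
7 1978 71535 478038
8 1720 71793 406245
9 1462 72051 334194
10 1203 72310 261884
11 942 72571 189313
12 681 72832 116481
13 419 73094 43387
14 156 43387 0

1. interest=⌊973426·36/10000⌋=3504; principal=73513-3504=70009; balance=973426-70009=903417
2. interest=⌊903417·36/10000⌋=3252; principal=73513-3252=70261; balance=903417-70261=833156
3. interest=⌊833156·36/10000⌋=2999; principal=73513-2999=70514; balance=833156-70514=762642
4. interest=⌊762642·36/10000⌋=2745; principal=73513-2745=70768; balance=762642-70768=691874
5. interest=⌊691874·36/10000⌋=2490; principal=73513-2490=71023; balance=691874-71023=620851
6. interest=⌊620851·36/10000⌋=2235; principal=73513-2235=71278; balance=620851-71278=549573
7. interest=⌊549573·36/10000⌋=1978; principal=73513-1978=71535; balance=549573-71535=478038
8. interest=⌊478038·36/10000⌋=1720; principal=73513-1720=71793; balance=478038-71793=406245
9. interest=⌊406245·36/10000⌋=1462; principal=73513-1462=72051; balance=406245-72051=334194
10. interest=⌊334194·36/10000⌋=1203; principal=73513-1203=72310; balance=334194-72310=261884
11. interest=⌊261884·36/10000⌋=942; principal=73513-942=72571; balance=261884-72571=189313
12. interest=⌊189313·36/10000⌋=681; principal=73513-681=72832; balance=189313-72832=116481
13. interest=⌊116481·36/10000⌋=419; principal=73513-419=73094; balance=116481-73094=43387
14. interest=⌊43387·36/10000⌋=156; principal=min(73513-156,43387)=43387; balance=43387-43387=0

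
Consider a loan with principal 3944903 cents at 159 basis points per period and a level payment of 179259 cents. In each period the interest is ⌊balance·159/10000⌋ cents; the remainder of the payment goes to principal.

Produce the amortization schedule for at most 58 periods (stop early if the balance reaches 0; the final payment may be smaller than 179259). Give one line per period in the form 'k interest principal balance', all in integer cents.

1. interest=⌊3944903·159/10000⌋=62723; principal=179259-62723=116536; balance=3944903-116536=3828367
2. interest=⌊3828367·159/10000⌋=60871; principal=179259-60871=118388; balance=3828367-118388=3709979
3. interest=⌊3709979·159/10000⌋=58988; principal=179259-58988=120271; balance=3709979-120271=3589708
4. interest=⌊3589708·159/10000⌋=57076; principal=179259-57076=122183; balance=3589708-122183=3467525
5. interest=⌊3467525·159/10000⌋=55133; principal=179259-55133=124126; balance=3467525-124126=3343399
6. interest=⌊3343399·159/10000⌋=53160; principal=179259-53160=126099; balance=3343399-126099=3217300
7. interest=⌊3217300·159/10000⌋=51155; principal=179259-51155=128104; balance=3217300-128104=3089196
8. interest=⌊3089196·159/10000⌋=49118; principal=179259-49118=130141; balance=3089196-130141=2959055
9. interest=⌊2959055·159/10000⌋=47048; principal=179259-47048=132211; balance=2959055-132211=2826844
10. interest=⌊2826844·159/10000⌋=44946; principal=179259-44946=134313; balance=2826844-134313=2692531
11. interest=⌊2692531·159/10000⌋=42811; principal=179259-42811=136448; balance=2692531-136448=2556083
12. interest=⌊2556083·159/10000⌋=40641; principal=179259-40641=138618; balance=2556083-138618=2417465
13. interest=⌊2417465·159/10000⌋=38437; principal=179259-38437=140822; balance=2417465-140822=2276643
14. interest=⌊2276643·159/10000⌋=36198; principal=179259-36198=143061; balance=2276643-143061=2133582
15. interest=⌊2133582·159/10000⌋=33923; principal=179259-33923=145336; balance=2133582-145336=1988246
16. interest=⌊1988246·159/10000⌋=31613; principal=179259-31613=147646; balance=1988246-147646=1840600
17. interest=⌊1840600·159/10000⌋=29265; principal=179259-29265=149994; balance=1840600-149994=1690606
18. interest=⌊1690606·159/10000⌋=26880; principal=179259-26880=152379; balance=1690606-152379=1538227
19. interest=⌊1538227·159/10000⌋=24457; principal=179259-24457=154802; balance=1538227-154802=1383425
20. interest=⌊1383425·159/10000⌋=21996; principal=179259-21996=157263; balance=1383425-157263=1226162
21. interest=⌊1226162·159/10000⌋=19495; principal=179259-19495=159764; balance=1226162-159764=1066398
22. interest=⌊1066398·159/10000⌋=16955; principal=179259-16955=162304; balance=1066398-162304=904094
23. interest=⌊904094·159/10000⌋=14375; principal=179259-14375=164884; balance=904094-164884=739210
24. interest=⌊739210·159/10000⌋=11753; principal=179259-11753=167506; balance=739210-167506=571704
25. interest=⌊571704·159/10000⌋=9090; principal=179259-9090=170169; balance=571704-170169=401535
26. interest=⌊401535·159/10000⌋=6384; principal=179259-6384=172875; balance=401535-172875=228660
27. interest=⌊228660·159/10000⌋=3635; principal=179259-3635=175624; balance=228660-175624=53036
28. interest=⌊53036·159/10000⌋=843; principal=min(179259-843,53036)=53036; balance=53036-53036=0

1 62723 116536 3828367
2 60871 118388 3709979
3 58988 120271 3589708
4 57076 122183 3467525
5 55133 124126 3343399
6 53160 126099 3217300
7 51155 128104 3089196
8 49118 130141 2959055
9 47048 132211 2826844
10 44946 134313 2692531
11 42811 136448 2556083
12 40641 138618 2417465
13 38437 140822 2276643
14 36198 143061 2133582
15 33923 145336 1988246
16 31613 147646 1840600
17 29265 149994 1690606
18 26880 152379 1538227
19 24457 154802 1383425
20 21996 157263 1226162
21 19495 159764 1066398
22 16955 162304 904094
23 14375 164884 739210
24 11753 167506 571704
25 9090 170169 401535
26 6384 172875 228660
27 3635 175624 53036
28 843 53036 0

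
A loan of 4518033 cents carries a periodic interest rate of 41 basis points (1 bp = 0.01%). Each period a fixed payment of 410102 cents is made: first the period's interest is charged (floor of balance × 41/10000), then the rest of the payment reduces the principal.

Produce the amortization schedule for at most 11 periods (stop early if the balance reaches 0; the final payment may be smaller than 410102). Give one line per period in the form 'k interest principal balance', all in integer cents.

1. interest=⌊4518033·41/10000⌋=18523; principal=410102-18523=391579; balance=4518033-391579=4126454
2. interest=⌊4126454·41/10000⌋=16918; principal=410102-16918=393184; balance=4126454-393184=3733270
3. interest=⌊3733270·41/10000⌋=15306; principal=410102-15306=394796; balance=3733270-394796=3338474
4. interest=⌊3338474·41/10000⌋=13687; principal=410102-13687=396415; balance=3338474-396415=2942059
5. interest=⌊2942059·41/10000⌋=12062; principal=410102-12062=398040; balance=2942059-398040=2544019
6. interest=⌊2544019·41/10000⌋=10430; principal=410102-10430=399672; balance=2544019-399672=2144347
7. interest=⌊2144347·41/10000⌋=8791; principal=410102-8791=401311; balance=2144347-401311=1743036
8. interest=⌊1743036·41/10000⌋=7146; principal=410102-7146=402956; balance=1743036-402956=1340080
9. interest=⌊1340080·41/10000⌋=5494; principal=410102-5494=404608; balance=1340080-404608=935472
10. interest=⌊935472·41/10000⌋=3835; principal=410102-3835=406267; balance=935472-406267=529205
11. interest=⌊529205·41/10000⌋=2169; principal=410102-2169=407933; balance=529205-407933=121272

1 18523 391579 4126454
2 16918 393184 3733270
3 15306 394796 3338474
4 13687 396415 2942059
5 12062 398040 2544019
6 10430 399672 2144347
7 8791 401311 1743036
8 7146 402956 1340080
9 5494 404608 935472
10 3835 406267 529205
11 2169 407933 121272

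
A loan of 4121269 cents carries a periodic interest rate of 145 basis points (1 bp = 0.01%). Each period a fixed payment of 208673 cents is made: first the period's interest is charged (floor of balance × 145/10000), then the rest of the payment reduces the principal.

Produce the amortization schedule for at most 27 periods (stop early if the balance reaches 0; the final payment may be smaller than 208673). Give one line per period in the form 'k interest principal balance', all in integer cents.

1 59758 148915 3972354
2 57599 151074 3821280
3 55408 153265 3668015
4 53186 155487 3512528
5 50931 157742 3354786
6 48644 160029 3194757
7 46323 162350 3032407
8 43969 164704 2867703
9 41581 167092 2700611
10 39158 169515 2531096
11 36700 171973 2359123
12 34207 174466 2184657
13 31677 176996 2007661
14 29111 179562 1828099
15 26507 182166 1645933
16 23866 184807 1461126
17 21186 187487 1273639
18 18467 190206 1083433
19 15709 192964 890469
20 12911 195762 694707
21 10073 198600 496107
22 7193 201480 294627
23 4272 204401 90226
24 1308 90226 0

1. interest=⌊4121269·145/10000⌋=59758; principal=208673-59758=148915; balance=4121269-148915=3972354
2. interest=⌊3972354·145/10000⌋=57599; principal=208673-57599=151074; balance=3972354-151074=3821280
3. interest=⌊3821280·145/10000⌋=55408; principal=208673-55408=153265; balance=3821280-153265=3668015
4. interest=⌊3668015·145/10000⌋=53186; principal=208673-53186=155487; balance=3668015-155487=3512528
5. interest=⌊3512528·145/10000⌋=50931; principal=208673-50931=157742; balance=3512528-157742=3354786
6. interest=⌊3354786·145/10000⌋=48644; principal=208673-48644=160029; balance=3354786-160029=3194757
7. interest=⌊3194757·145/10000⌋=46323; principal=208673-46323=162350; balance=3194757-162350=3032407
8. interest=⌊3032407·145/10000⌋=43969; principal=208673-43969=164704; balance=3032407-164704=2867703
9. interest=⌊2867703·145/10000⌋=41581; principal=208673-41581=167092; balance=2867703-167092=2700611
10. interest=⌊2700611·145/10000⌋=39158; principal=208673-39158=169515; balance=2700611-169515=2531096
11. interest=⌊2531096·145/10000⌋=36700; principal=208673-36700=171973; balance=2531096-171973=2359123
12. interest=⌊2359123·145/10000⌋=34207; principal=208673-34207=174466; balance=2359123-174466=2184657
13. interest=⌊2184657·145/10000⌋=31677; principal=208673-31677=176996; balance=2184657-176996=2007661
14. interest=⌊2007661·145/10000⌋=29111; principal=208673-29111=179562; balance=2007661-179562=1828099
15. interest=⌊1828099·145/10000⌋=26507; principal=208673-26507=182166; balance=1828099-182166=1645933
16. interest=⌊1645933·145/10000⌋=23866; principal=208673-23866=184807; balance=1645933-184807=1461126
17. interest=⌊1461126·145/10000⌋=21186; principal=208673-21186=187487; balance=1461126-187487=1273639
18. interest=⌊1273639·145/10000⌋=18467; principal=208673-18467=190206; balance=1273639-190206=1083433
19. interest=⌊1083433·145/10000⌋=15709; principal=208673-15709=192964; balance=1083433-192964=890469
20. interest=⌊890469·145/10000⌋=12911; principal=208673-12911=195762; balance=890469-195762=694707
21. interest=⌊694707·145/10000⌋=10073; principal=208673-10073=198600; balance=694707-198600=496107
22. interest=⌊496107·145/10000⌋=7193; principal=208673-7193=201480; balance=496107-201480=294627
23. interest=⌊294627·145/10000⌋=4272; principal=208673-4272=204401; balance=294627-204401=90226
24. interest=⌊90226·145/10000⌋=1308; principal=min(208673-1308,90226)=90226; balance=90226-90226=0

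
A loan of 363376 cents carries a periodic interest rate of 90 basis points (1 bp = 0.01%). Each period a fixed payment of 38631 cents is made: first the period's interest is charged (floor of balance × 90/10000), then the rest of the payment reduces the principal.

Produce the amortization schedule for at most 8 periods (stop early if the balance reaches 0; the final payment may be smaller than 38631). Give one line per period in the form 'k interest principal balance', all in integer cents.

1 3270 35361 328015
2 2952 35679 292336
3 2631 36000 256336
4 2307 36324 220012
5 1980 36651 183361
6 1650 36981 146380
7 1317 37314 109066
8 981 37650 71416

1. interest=⌊363376·90/10000⌋=3270; principal=38631-3270=35361; balance=363376-35361=328015
2. interest=⌊328015·90/10000⌋=2952; principal=38631-2952=35679; balance=328015-35679=292336
3. interest=⌊292336·90/10000⌋=2631; principal=38631-2631=36000; balance=292336-36000=256336
4. interest=⌊256336·90/10000⌋=2307; principal=38631-2307=36324; balance=256336-36324=220012
5. interest=⌊220012·90/10000⌋=1980; principal=38631-1980=36651; balance=220012-36651=183361
6. interest=⌊183361·90/10000⌋=1650; principal=38631-1650=36981; balance=183361-36981=146380
7. interest=⌊146380·90/10000⌋=1317; principal=38631-1317=37314; balance=146380-37314=109066
8. interest=⌊109066·90/10000⌋=981; principal=38631-981=37650; balance=109066-37650=71416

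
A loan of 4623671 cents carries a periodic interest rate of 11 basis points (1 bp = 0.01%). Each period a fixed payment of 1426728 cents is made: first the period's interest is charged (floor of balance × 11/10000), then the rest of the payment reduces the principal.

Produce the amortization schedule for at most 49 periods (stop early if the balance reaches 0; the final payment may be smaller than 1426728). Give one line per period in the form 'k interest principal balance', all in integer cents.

1 5086 1421642 3202029
2 3522 1423206 1778823
3 1956 1424772 354051
4 389 354051 0

1. interest=⌊4623671·11/10000⌋=5086; principal=1426728-5086=1421642; balance=4623671-1421642=3202029
2. interest=⌊3202029·11/10000⌋=3522; principal=1426728-3522=1423206; balance=3202029-1423206=1778823
3. interest=⌊1778823·11/10000⌋=1956; principal=1426728-1956=1424772; balance=1778823-1424772=354051
4. interest=⌊354051·11/10000⌋=389; principal=min(1426728-389,354051)=354051; balance=354051-354051=0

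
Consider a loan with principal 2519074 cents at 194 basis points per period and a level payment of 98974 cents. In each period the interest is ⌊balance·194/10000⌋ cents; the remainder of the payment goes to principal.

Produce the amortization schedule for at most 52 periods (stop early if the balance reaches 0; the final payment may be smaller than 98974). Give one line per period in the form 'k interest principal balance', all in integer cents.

1 48870 50104 2468970
2 47898 51076 2417894
3 46907 52067 2365827
4 45897 53077 2312750
5 44867 54107 2258643
6 43817 55157 2203486
7 42747 56227 2147259
8 41656 57318 2089941
9 40544 58430 2031511
10 39411 59563 1971948
11 38255 60719 1911229
12 37077 61897 1849332
13 35877 63097 1786235
14 34652 64322 1721913
15 33405 65569 1656344
16 32133 66841 1589503
17 30836 68138 1521365
18 29514 69460 1451905
19 28166 70808 1381097
20 26793 72181 1308916
21 25392 73582 1235334
22 23965 75009 1160325
23 22510 76464 1083861
24 21026 77948 1005913
25 19514 79460 926453
26 17973 81001 845452
27 16401 82573 762879
28 14799 84175 678704
29 13166 85808 592896
30 11502 87472 505424
31 9805 89169 416255
32 8075 90899 325356
33 6311 92663 232693
34 4514 94460 138233
35 2681 96293 41940
36 813 41940 0

1. interest=⌊2519074·194/10000⌋=48870; principal=98974-48870=50104; balance=2519074-50104=2468970
2. interest=⌊2468970·194/10000⌋=47898; principal=98974-47898=51076; balance=2468970-51076=2417894
3. interest=⌊2417894·194/10000⌋=46907; principal=98974-46907=52067; balance=2417894-52067=2365827
4. interest=⌊2365827·194/10000⌋=45897; principal=98974-45897=53077; balance=2365827-53077=2312750
5. interest=⌊2312750·194/10000⌋=44867; principal=98974-44867=54107; balance=2312750-54107=2258643
6. interest=⌊2258643·194/10000⌋=43817; principal=98974-43817=55157; balance=2258643-55157=2203486
7. interest=⌊2203486·194/10000⌋=42747; principal=98974-42747=56227; balance=2203486-56227=2147259
8. interest=⌊2147259·194/10000⌋=41656; principal=98974-41656=57318; balance=2147259-57318=2089941
9. interest=⌊2089941·194/10000⌋=40544; principal=98974-40544=58430; balance=2089941-58430=2031511
10. interest=⌊2031511·194/10000⌋=39411; principal=98974-39411=59563; balance=2031511-59563=1971948
11. interest=⌊1971948·194/10000⌋=38255; principal=98974-38255=60719; balance=1971948-60719=1911229
12. interest=⌊1911229·194/10000⌋=37077; principal=98974-37077=61897; balance=1911229-61897=1849332
13. interest=⌊1849332·194/10000⌋=35877; principal=98974-35877=63097; balance=1849332-63097=1786235
14. interest=⌊1786235·194/10000⌋=34652; principal=98974-34652=64322; balance=1786235-64322=1721913
15. interest=⌊1721913·194/10000⌋=33405; principal=98974-33405=65569; balance=1721913-65569=1656344
16. interest=⌊1656344·194/10000⌋=32133; principal=98974-32133=66841; balance=1656344-66841=1589503
17. interest=⌊1589503·194/10000⌋=30836; principal=98974-30836=68138; balance=1589503-68138=1521365
18. interest=⌊1521365·194/10000⌋=29514; principal=98974-29514=69460; balance=1521365-69460=1451905
19. interest=⌊1451905·194/10000⌋=28166; principal=98974-28166=70808; balance=1451905-70808=1381097
20. interest=⌊1381097·194/10000⌋=26793; principal=98974-26793=72181; balance=1381097-72181=1308916
21. interest=⌊1308916·194/10000⌋=25392; principal=98974-25392=73582; balance=1308916-73582=1235334
22. interest=⌊1235334·194/10000⌋=23965; principal=98974-23965=75009; balance=1235334-75009=1160325
23. interest=⌊1160325·194/10000⌋=22510; principal=98974-22510=76464; balance=1160325-76464=1083861
24. interest=⌊1083861·194/10000⌋=21026; principal=98974-21026=77948; balance=1083861-77948=1005913
25. interest=⌊1005913·194/10000⌋=19514; principal=98974-19514=79460; balance=1005913-79460=926453
26. interest=⌊926453·194/10000⌋=17973; principal=98974-17973=81001; balance=926453-81001=845452
27. interest=⌊845452·194/10000⌋=16401; principal=98974-16401=82573; balance=845452-82573=762879
28. interest=⌊762879·194/10000⌋=14799; principal=98974-14799=84175; balance=762879-84175=678704
29. interest=⌊678704·194/10000⌋=13166; principal=98974-13166=85808; balance=678704-85808=592896
30. interest=⌊592896·194/10000⌋=11502; principal=98974-11502=87472; balance=592896-87472=505424
31. interest=⌊505424·194/10000⌋=9805; principal=98974-9805=89169; balance=505424-89169=416255
32. interest=⌊416255·194/10000⌋=8075; principal=98974-8075=90899; balance=416255-90899=325356
33. interest=⌊325356·194/10000⌋=6311; principal=98974-6311=92663; balance=325356-92663=232693
34. interest=⌊232693·194/10000⌋=4514; principal=98974-4514=94460; balance=232693-94460=138233
35. interest=⌊138233·194/10000⌋=2681; principal=98974-2681=96293; balance=138233-96293=41940
36. interest=⌊41940·194/10000⌋=813; principal=min(98974-813,41940)=41940; balance=41940-41940=0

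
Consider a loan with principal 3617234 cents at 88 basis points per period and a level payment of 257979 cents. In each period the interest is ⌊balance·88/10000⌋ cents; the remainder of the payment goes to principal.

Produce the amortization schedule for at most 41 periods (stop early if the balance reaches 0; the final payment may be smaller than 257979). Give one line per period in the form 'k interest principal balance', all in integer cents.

1 31831 226148 3391086
2 29841 228138 3162948
3 27833 230146 2932802
4 25808 232171 2700631
5 23765 234214 2466417
6 21704 236275 2230142
7 19625 238354 1991788
8 17527 240452 1751336
9 15411 242568 1508768
10 13277 244702 1264066
11 11123 246856 1017210
12 8951 249028 768182
13 6760 251219 516963
14 4549 253430 263533
15 2319 255660 7873
16 69 7873 0

1. interest=⌊3617234·88/10000⌋=31831; principal=257979-31831=226148; balance=3617234-226148=3391086
2. interest=⌊3391086·88/10000⌋=29841; principal=257979-29841=228138; balance=3391086-228138=3162948
3. interest=⌊3162948·88/10000⌋=27833; principal=257979-27833=230146; balance=3162948-230146=2932802
4. interest=⌊2932802·88/10000⌋=25808; principal=257979-25808=232171; balance=2932802-232171=2700631
5. interest=⌊2700631·88/10000⌋=23765; principal=257979-23765=234214; balance=2700631-234214=2466417
6. interest=⌊2466417·88/10000⌋=21704; principal=257979-21704=236275; balance=2466417-236275=2230142
7. interest=⌊2230142·88/10000⌋=19625; principal=257979-19625=238354; balance=2230142-238354=1991788
8. interest=⌊1991788·88/10000⌋=17527; principal=257979-17527=240452; balance=1991788-240452=1751336
9. interest=⌊1751336·88/10000⌋=15411; principal=257979-15411=242568; balance=1751336-242568=1508768
10. interest=⌊1508768·88/10000⌋=13277; principal=257979-13277=244702; balance=1508768-244702=1264066
11. interest=⌊1264066·88/10000⌋=11123; principal=257979-11123=246856; balance=1264066-246856=1017210
12. interest=⌊1017210·88/10000⌋=8951; principal=257979-8951=249028; balance=1017210-249028=768182
13. interest=⌊768182·88/10000⌋=6760; principal=257979-6760=251219; balance=768182-251219=516963
14. interest=⌊516963·88/10000⌋=4549; principal=257979-4549=253430; balance=516963-253430=263533
15. interest=⌊263533·88/10000⌋=2319; principal=257979-2319=255660; balance=263533-255660=7873
16. interest=⌊7873·88/10000⌋=69; principal=min(257979-69,7873)=7873; balance=7873-7873=0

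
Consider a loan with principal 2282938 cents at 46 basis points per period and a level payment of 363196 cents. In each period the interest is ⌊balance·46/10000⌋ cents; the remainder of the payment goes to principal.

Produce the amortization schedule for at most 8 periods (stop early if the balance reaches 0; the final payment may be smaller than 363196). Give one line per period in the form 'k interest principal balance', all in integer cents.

1. interest=⌊2282938·46/10000⌋=10501; principal=363196-10501=352695; balance=2282938-352695=1930243
2. interest=⌊1930243·46/10000⌋=8879; principal=363196-8879=354317; balance=1930243-354317=1575926
3. interest=⌊1575926·46/10000⌋=7249; principal=363196-7249=355947; balance=1575926-355947=1219979
4. interest=⌊1219979·46/10000⌋=5611; principal=363196-5611=357585; balance=1219979-357585=862394
5. interest=⌊862394·46/10000⌋=3967; principal=363196-3967=359229; balance=862394-359229=503165
6. interest=⌊503165·46/10000⌋=2314; principal=363196-2314=360882; balance=503165-360882=142283
7. interest=⌊142283·46/10000⌋=654; principal=min(363196-654,142283)=142283; balance=142283-142283=0

1 10501 352695 1930243
2 8879 354317 1575926
3 7249 355947 1219979
4 5611 357585 862394
5 3967 359229 503165
6 2314 360882 142283
7 654 142283 0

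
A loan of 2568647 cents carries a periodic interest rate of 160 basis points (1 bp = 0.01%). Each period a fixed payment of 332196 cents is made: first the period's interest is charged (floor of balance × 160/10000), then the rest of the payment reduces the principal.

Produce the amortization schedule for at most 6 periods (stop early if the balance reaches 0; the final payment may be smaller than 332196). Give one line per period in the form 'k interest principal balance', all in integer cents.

1 41098 291098 2277549
2 36440 295756 1981793
3 31708 300488 1681305
4 26900 305296 1376009
5 22016 310180 1065829
6 17053 315143 750686

1. interest=⌊2568647·160/10000⌋=41098; principal=332196-41098=291098; balance=2568647-291098=2277549
2. interest=⌊2277549·160/10000⌋=36440; principal=332196-36440=295756; balance=2277549-295756=1981793
3. interest=⌊1981793·160/10000⌋=31708; principal=332196-31708=300488; balance=1981793-300488=1681305
4. interest=⌊1681305·160/10000⌋=26900; principal=332196-26900=305296; balance=1681305-305296=1376009
5. interest=⌊1376009·160/10000⌋=22016; principal=332196-22016=310180; balance=1376009-310180=1065829
6. interest=⌊1065829·160/10000⌋=17053; principal=332196-17053=315143; balance=1065829-315143=750686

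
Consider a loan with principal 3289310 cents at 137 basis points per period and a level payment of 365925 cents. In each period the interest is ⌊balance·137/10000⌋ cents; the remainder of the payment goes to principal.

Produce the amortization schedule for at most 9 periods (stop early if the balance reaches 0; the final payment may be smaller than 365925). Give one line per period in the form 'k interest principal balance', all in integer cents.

1. interest=⌊3289310·137/10000⌋=45063; principal=365925-45063=320862; balance=3289310-320862=2968448
2. interest=⌊2968448·137/10000⌋=40667; principal=365925-40667=325258; balance=2968448-325258=2643190
3. interest=⌊2643190·137/10000⌋=36211; principal=365925-36211=329714; balance=2643190-329714=2313476
4. interest=⌊2313476·137/10000⌋=31694; principal=365925-31694=334231; balance=2313476-334231=1979245
5. interest=⌊1979245·137/10000⌋=27115; principal=365925-27115=338810; balance=1979245-338810=1640435
6. interest=⌊1640435·137/10000⌋=22473; principal=365925-22473=343452; balance=1640435-343452=1296983
7. interest=⌊1296983·137/10000⌋=17768; principal=365925-17768=348157; balance=1296983-348157=948826
8. interest=⌊948826·137/10000⌋=12998; principal=365925-12998=352927; balance=948826-352927=595899
9. interest=⌊595899·137/10000⌋=8163; principal=365925-8163=357762; balance=595899-357762=238137

1 45063 320862 2968448
2 40667 325258 2643190
3 36211 329714 2313476
4 31694 334231 1979245
5 27115 338810 1640435
6 22473 343452 1296983
7 17768 348157 948826
8 12998 352927 595899
9 8163 357762 238137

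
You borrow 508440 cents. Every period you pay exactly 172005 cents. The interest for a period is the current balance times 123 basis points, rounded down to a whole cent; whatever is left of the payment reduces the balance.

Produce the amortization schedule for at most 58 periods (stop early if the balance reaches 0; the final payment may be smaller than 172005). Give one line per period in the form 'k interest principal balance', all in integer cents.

1. interest=⌊508440·123/10000⌋=6253; principal=172005-6253=165752; balance=508440-165752=342688
2. interest=⌊342688·123/10000⌋=4215; principal=172005-4215=167790; balance=342688-167790=174898
3. interest=⌊174898·123/10000⌋=2151; principal=172005-2151=169854; balance=174898-169854=5044
4. interest=⌊5044·123/10000⌋=62; principal=min(172005-62,5044)=5044; balance=5044-5044=0

1 6253 165752 342688
2 4215 167790 174898
3 2151 169854 5044
4 62 5044 0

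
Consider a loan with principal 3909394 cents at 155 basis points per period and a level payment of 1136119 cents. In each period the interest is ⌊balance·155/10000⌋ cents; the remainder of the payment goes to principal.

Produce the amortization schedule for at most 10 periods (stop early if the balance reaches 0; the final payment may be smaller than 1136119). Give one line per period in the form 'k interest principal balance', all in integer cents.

1. interest=⌊3909394·155/10000⌋=60595; principal=1136119-60595=1075524; balance=3909394-1075524=2833870
2. interest=⌊2833870·155/10000⌋=43924; principal=1136119-43924=1092195; balance=2833870-1092195=1741675
3. interest=⌊1741675·155/10000⌋=26995; principal=1136119-26995=1109124; balance=1741675-1109124=632551
4. interest=⌊632551·155/10000⌋=9804; principal=min(1136119-9804,632551)=632551; balance=632551-632551=0

1 60595 1075524 2833870
2 43924 1092195 1741675
3 26995 1109124 632551
4 9804 632551 0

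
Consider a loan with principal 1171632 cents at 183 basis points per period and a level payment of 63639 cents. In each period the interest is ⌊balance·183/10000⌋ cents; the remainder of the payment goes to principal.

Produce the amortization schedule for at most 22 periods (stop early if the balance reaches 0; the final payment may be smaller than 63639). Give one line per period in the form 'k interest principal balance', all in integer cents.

1. interest=⌊1171632·183/10000⌋=21440; principal=63639-21440=42199; balance=1171632-42199=1129433
2. interest=⌊1129433·183/10000⌋=20668; principal=63639-20668=42971; balance=1129433-42971=1086462
3. interest=⌊1086462·183/10000⌋=19882; principal=63639-19882=43757; balance=1086462-43757=1042705
4. interest=⌊1042705·183/10000⌋=19081; principal=63639-19081=44558; balance=1042705-44558=998147
5. interest=⌊998147·183/10000⌋=18266; principal=63639-18266=45373; balance=998147-45373=952774
6. interest=⌊952774·183/10000⌋=17435; principal=63639-17435=46204; balance=952774-46204=906570
7. interest=⌊906570·183/10000⌋=16590; principal=63639-16590=47049; balance=906570-47049=859521
8. interest=⌊859521·183/10000⌋=15729; principal=63639-15729=47910; balance=859521-47910=811611
9. interest=⌊811611·183/10000⌋=14852; principal=63639-14852=48787; balance=811611-48787=762824
10. interest=⌊762824·183/10000⌋=13959; principal=63639-13959=49680; balance=762824-49680=713144
11. interest=⌊713144·183/10000⌋=13050; principal=63639-13050=50589; balance=713144-50589=662555
12. interest=⌊662555·183/10000⌋=12124; principal=63639-12124=51515; balance=662555-51515=611040
13. interest=⌊611040·183/10000⌋=11182; principal=63639-11182=52457; balance=611040-52457=558583
14. interest=⌊558583·183/10000⌋=10222; principal=63639-10222=53417; balance=558583-53417=505166
15. interest=⌊505166·183/10000⌋=9244; principal=63639-9244=54395; balance=505166-54395=450771
16. interest=⌊450771·183/10000⌋=8249; principal=63639-8249=55390; balance=450771-55390=395381
17. interest=⌊395381·183/10000⌋=7235; principal=63639-7235=56404; balance=395381-56404=338977
18. interest=⌊338977·183/10000⌋=6203; principal=63639-6203=57436; balance=338977-57436=281541
19. interest=⌊281541·183/10000⌋=5152; principal=63639-5152=58487; balance=281541-58487=223054
20. interest=⌊223054·183/10000⌋=4081; principal=63639-4081=59558; balance=223054-59558=163496
21. interest=⌊163496·183/10000⌋=2991; principal=63639-2991=60648; balance=163496-60648=102848
22. interest=⌊102848·183/10000⌋=1882; principal=63639-1882=61757; balance=102848-61757=41091

1 21440 42199 1129433
2 20668 42971 1086462
3 19882 43757 1042705
4 19081 44558 998147
5 18266 45373 952774
6 17435 46204 906570
7 16590 47049 859521
8 15729 47910 811611
9 14852 48787 762824
10 13959 49680 713144
11 13050 50589 662555
12 12124 51515 611040
13 11182 52457 558583
14 10222 53417 505166
15 9244 54395 450771
16 8249 55390 395381
17 7235 56404 338977
18 6203 57436 281541
19 5152 58487 223054
20 4081 59558 163496
21 2991 60648 102848
22 1882 61757 41091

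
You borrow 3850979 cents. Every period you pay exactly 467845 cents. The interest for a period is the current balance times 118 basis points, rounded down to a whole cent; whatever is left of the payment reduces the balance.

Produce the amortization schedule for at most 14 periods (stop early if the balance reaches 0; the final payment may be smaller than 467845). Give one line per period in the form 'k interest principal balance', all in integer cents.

1. interest=⌊3850979·118/10000⌋=45441; principal=467845-45441=422404; balance=3850979-422404=3428575
2. interest=⌊3428575·118/10000⌋=40457; principal=467845-40457=427388; balance=3428575-427388=3001187
3. interest=⌊3001187·118/10000⌋=35414; principal=467845-35414=432431; balance=3001187-432431=2568756
4. interest=⌊2568756·118/10000⌋=30311; principal=467845-30311=437534; balance=2568756-437534=2131222
5. interest=⌊2131222·118/10000⌋=25148; principal=467845-25148=442697; balance=2131222-442697=1688525
6. interest=⌊1688525·118/10000⌋=19924; principal=467845-19924=447921; balance=1688525-447921=1240604
7. interest=⌊1240604·118/10000⌋=14639; principal=467845-14639=453206; balance=1240604-453206=787398
8. interest=⌊787398·118/10000⌋=9291; principal=467845-9291=458554; balance=787398-458554=328844
9. interest=⌊328844·118/10000⌋=3880; principal=min(467845-3880,328844)=328844; balance=328844-328844=0

1 45441 422404 3428575
2 40457 427388 3001187
3 35414 432431 2568756
4 30311 437534 2131222
5 25148 442697 1688525
6 19924 447921 1240604
7 14639 453206 787398
8 9291 458554 328844
9 3880 328844 0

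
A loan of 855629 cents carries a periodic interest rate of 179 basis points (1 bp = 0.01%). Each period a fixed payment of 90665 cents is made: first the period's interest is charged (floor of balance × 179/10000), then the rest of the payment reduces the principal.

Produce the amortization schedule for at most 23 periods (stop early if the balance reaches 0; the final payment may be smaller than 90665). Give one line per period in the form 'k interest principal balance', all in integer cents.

1. interest=⌊855629·179/10000⌋=15315; principal=90665-15315=75350; balance=855629-75350=780279
2. interest=⌊780279·179/10000⌋=13966; principal=90665-13966=76699; balance=780279-76699=703580
3. interest=⌊703580·179/10000⌋=12594; principal=90665-12594=78071; balance=703580-78071=625509
4. interest=⌊625509·179/10000⌋=11196; principal=90665-11196=79469; balance=625509-79469=546040
5. interest=⌊546040·179/10000⌋=9774; principal=90665-9774=80891; balance=546040-80891=465149
6. interest=⌊465149·179/10000⌋=8326; principal=90665-8326=82339; balance=465149-82339=382810
7. interest=⌊382810·179/10000⌋=6852; principal=90665-6852=83813; balance=382810-83813=298997
8. interest=⌊298997·179/10000⌋=5352; principal=90665-5352=85313; balance=298997-85313=213684
9. interest=⌊213684·179/10000⌋=3824; principal=90665-3824=86841; balance=213684-86841=126843
10. interest=⌊126843·179/10000⌋=2270; principal=90665-2270=88395; balance=126843-88395=38448
11. interest=⌊38448·179/10000⌋=688; principal=min(90665-688,38448)=38448; balance=38448-38448=0

1 15315 75350 780279
2 13966 76699 703580
3 12594 78071 625509
4 11196 79469 546040
5 9774 80891 465149
6 8326 82339 382810
7 6852 83813 298997
8 5352 85313 213684
9 3824 86841 126843
10 2270 88395 38448
11 688 38448 0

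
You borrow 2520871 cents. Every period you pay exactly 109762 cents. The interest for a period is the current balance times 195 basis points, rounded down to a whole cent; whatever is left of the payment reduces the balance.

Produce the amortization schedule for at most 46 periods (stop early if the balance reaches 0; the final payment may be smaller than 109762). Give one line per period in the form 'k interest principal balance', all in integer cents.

1 49156 60606 2460265
2 47975 61787 2398478
3 46770 62992 2335486
4 45541 64221 2271265
5 44289 65473 2205792
6 43012 66750 2139042
7 41711 68051 2070991
8 40384 69378 2001613
9 39031 70731 1930882
10 37652 72110 1858772
11 36246 73516 1785256
12 34812 74950 1710306
13 33350 76412 1633894
14 31860 77902 1555992
15 30341 79421 1476571
16 28793 80969 1395602
17 27214 82548 1313054
18 25604 84158 1228896
19 23963 85799 1143097
20 22290 87472 1055625
21 20584 89178 966447
22 18845 90917 875530
23 17072 92690 782840
24 15265 94497 688343
25 13422 96340 592003
26 11544 98218 493785
27 9628 100134 393651
28 7676 102086 291565
29 5685 104077 187488
30 3656 106106 81382
31 1586 81382 0

1. interest=⌊2520871·195/10000⌋=49156; principal=109762-49156=60606; balance=2520871-60606=2460265
2. interest=⌊2460265·195/10000⌋=47975; principal=109762-47975=61787; balance=2460265-61787=2398478
3. interest=⌊2398478·195/10000⌋=46770; principal=109762-46770=62992; balance=2398478-62992=2335486
4. interest=⌊2335486·195/10000⌋=45541; principal=109762-45541=64221; balance=2335486-64221=2271265
5. interest=⌊2271265·195/10000⌋=44289; principal=109762-44289=65473; balance=2271265-65473=2205792
6. interest=⌊2205792·195/10000⌋=43012; principal=109762-43012=66750; balance=2205792-66750=2139042
7. interest=⌊2139042·195/10000⌋=41711; principal=109762-41711=68051; balance=2139042-68051=2070991
8. interest=⌊2070991·195/10000⌋=40384; principal=109762-40384=69378; balance=2070991-69378=2001613
9. interest=⌊2001613·195/10000⌋=39031; principal=109762-39031=70731; balance=2001613-70731=1930882
10. interest=⌊1930882·195/10000⌋=37652; principal=109762-37652=72110; balance=1930882-72110=1858772
11. interest=⌊1858772·195/10000⌋=36246; principal=109762-36246=73516; balance=1858772-73516=1785256
12. interest=⌊1785256·195/10000⌋=34812; principal=109762-34812=74950; balance=1785256-74950=1710306
13. interest=⌊1710306·195/10000⌋=33350; principal=109762-33350=76412; balance=1710306-76412=1633894
14. interest=⌊1633894·195/10000⌋=31860; principal=109762-31860=77902; balance=1633894-77902=1555992
15. interest=⌊1555992·195/10000⌋=30341; principal=109762-30341=79421; balance=1555992-79421=1476571
16. interest=⌊1476571·195/10000⌋=28793; principal=109762-28793=80969; balance=1476571-80969=1395602
17. interest=⌊1395602·195/10000⌋=27214; principal=109762-27214=82548; balance=1395602-82548=1313054
18. interest=⌊1313054·195/10000⌋=25604; principal=109762-25604=84158; balance=1313054-84158=1228896
19. interest=⌊1228896·195/10000⌋=23963; principal=109762-23963=85799; balance=1228896-85799=1143097
20. interest=⌊1143097·195/10000⌋=22290; principal=109762-22290=87472; balance=1143097-87472=1055625
21. interest=⌊1055625·195/10000⌋=20584; principal=109762-20584=89178; balance=1055625-89178=966447
22. interest=⌊966447·195/10000⌋=18845; principal=109762-18845=90917; balance=966447-90917=875530
23. interest=⌊875530·195/10000⌋=17072; principal=109762-17072=92690; balance=875530-92690=782840
24. interest=⌊782840·195/10000⌋=15265; principal=109762-15265=94497; balance=782840-94497=688343
25. interest=⌊688343·195/10000⌋=13422; principal=109762-13422=96340; balance=688343-96340=592003
26. interest=⌊592003·195/10000⌋=11544; principal=109762-11544=98218; balance=592003-98218=493785
27. interest=⌊493785·195/10000⌋=9628; principal=109762-9628=100134; balance=493785-100134=393651
28. interest=⌊393651·195/10000⌋=7676; principal=109762-7676=102086; balance=393651-102086=291565
29. interest=⌊291565·195/10000⌋=5685; principal=109762-5685=104077; balance=291565-104077=187488
30. interest=⌊187488·195/10000⌋=3656; principal=109762-3656=106106; balance=187488-106106=81382
31. interest=⌊81382·195/10000⌋=1586; principal=min(109762-1586,81382)=81382; balance=81382-81382=0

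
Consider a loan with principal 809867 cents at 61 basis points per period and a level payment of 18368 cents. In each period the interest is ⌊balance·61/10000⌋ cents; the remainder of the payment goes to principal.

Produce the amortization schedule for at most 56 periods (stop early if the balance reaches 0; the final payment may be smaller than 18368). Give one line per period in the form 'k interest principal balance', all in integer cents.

1 4940 13428 796439
2 4858 13510 782929
3 4775 13593 769336
4 4692 13676 755660
5 4609 13759 741901
6 4525 13843 728058
7 4441 13927 714131
8 4356 14012 700119
9 4270 14098 686021
10 4184 14184 671837
11 4098 14270 657567
12 4011 14357 643210
13 3923 14445 628765
14 3835 14533 614232
15 3746 14622 599610
16 3657 14711 584899
17 3567 14801 570098
18 3477 14891 555207
19 3386 14982 540225
20 3295 15073 525152
21 3203 15165 509987
22 3110 15258 494729
23 3017 15351 479378
24 2924 15444 463934
25 2829 15539 448395
26 2735 15633 432762
27 2639 15729 417033
28 2543 15825 401208
29 2447 15921 385287
30 2350 16018 369269
31 2252 16116 353153
32 2154 16214 336939
33 2055 16313 320626
34 1955 16413 304213
35 1855 16513 287700
36 1754 16614 271086
37 1653 16715 254371
38 1551 16817 237554
39 1449 16919 220635
40 1345 17023 203612
41 1242 17126 186486
42 1137 17231 169255
43 1032 17336 151919
44 926 17442 134477
45 820 17548 116929
46 713 17655 99274
47 605 17763 81511
48 497 17871 63640
49 388 17980 45660
50 278 18090 27570
51 168 18200 9370
52 57 9370 0

1. interest=⌊809867·61/10000⌋=4940; principal=18368-4940=13428; balance=809867-13428=796439
2. interest=⌊796439·61/10000⌋=4858; principal=18368-4858=13510; balance=796439-13510=782929
3. interest=⌊782929·61/10000⌋=4775; principal=18368-4775=13593; balance=782929-13593=769336
4. interest=⌊769336·61/10000⌋=4692; principal=18368-4692=13676; balance=769336-13676=755660
5. interest=⌊755660·61/10000⌋=4609; principal=18368-4609=13759; balance=755660-13759=741901
6. interest=⌊741901·61/10000⌋=4525; principal=18368-4525=13843; balance=741901-13843=728058
7. interest=⌊728058·61/10000⌋=4441; principal=18368-4441=13927; balance=728058-13927=714131
8. interest=⌊714131·61/10000⌋=4356; principal=18368-4356=14012; balance=714131-14012=700119
9. interest=⌊700119·61/10000⌋=4270; principal=18368-4270=14098; balance=700119-14098=686021
10. interest=⌊686021·61/10000⌋=4184; principal=18368-4184=14184; balance=686021-14184=671837
11. interest=⌊671837·61/10000⌋=4098; principal=18368-4098=14270; balance=671837-14270=657567
12. interest=⌊657567·61/10000⌋=4011; principal=18368-4011=14357; balance=657567-14357=643210
13. interest=⌊643210·61/10000⌋=3923; principal=18368-3923=14445; balance=643210-14445=628765
14. interest=⌊628765·61/10000⌋=3835; principal=18368-3835=14533; balance=628765-14533=614232
15. interest=⌊614232·61/10000⌋=3746; principal=18368-3746=14622; balance=614232-14622=599610
16. interest=⌊599610·61/10000⌋=3657; principal=18368-3657=14711; balance=599610-14711=584899
17. interest=⌊584899·61/10000⌋=3567; principal=18368-3567=14801; balance=584899-14801=570098
18. interest=⌊570098·61/10000⌋=3477; principal=18368-3477=14891; balance=570098-14891=555207
19. interest=⌊555207·61/10000⌋=3386; principal=18368-3386=14982; balance=555207-14982=540225
20. interest=⌊540225·61/10000⌋=3295; principal=18368-3295=15073; balance=540225-15073=525152
21. interest=⌊525152·61/10000⌋=3203; principal=18368-3203=15165; balance=525152-15165=509987
22. interest=⌊509987·61/10000⌋=3110; principal=18368-3110=15258; balance=509987-15258=494729
23. interest=⌊494729·61/10000⌋=3017; principal=18368-3017=15351; balance=494729-15351=479378
24. interest=⌊479378·61/10000⌋=2924; principal=18368-2924=15444; balance=479378-15444=463934
25. interest=⌊463934·61/10000⌋=2829; principal=18368-2829=15539; balance=463934-15539=448395
26. interest=⌊448395·61/10000⌋=2735; principal=18368-2735=15633; balance=448395-15633=432762
27. interest=⌊432762·61/10000⌋=2639; principal=18368-2639=15729; balance=432762-15729=417033
28. interest=⌊417033·61/10000⌋=2543; principal=18368-2543=15825; balance=417033-15825=401208
29. interest=⌊401208·61/10000⌋=2447; principal=18368-2447=15921; balance=401208-15921=385287
30. interest=⌊385287·61/10000⌋=2350; principal=18368-2350=16018; balance=385287-16018=369269
31. interest=⌊369269·61/10000⌋=2252; principal=18368-2252=16116; balance=369269-16116=353153
32. interest=⌊353153·61/10000⌋=2154; principal=18368-2154=16214; balance=353153-16214=336939
33. interest=⌊336939·61/10000⌋=2055; principal=18368-2055=16313; balance=336939-16313=320626
34. interest=⌊320626·61/10000⌋=1955; principal=18368-1955=16413; balance=320626-16413=304213
35. interest=⌊304213·61/10000⌋=1855; principal=18368-1855=16513; balance=304213-16513=287700
36. interest=⌊287700·61/10000⌋=1754; principal=18368-1754=16614; balance=287700-16614=271086
37. interest=⌊271086·61/10000⌋=1653; principal=18368-1653=16715; balance=271086-16715=254371
38. interest=⌊254371·61/10000⌋=1551; principal=18368-1551=16817; balance=254371-16817=237554
39. interest=⌊237554·61/10000⌋=1449; principal=18368-1449=16919; balance=237554-16919=220635
40. interest=⌊220635·61/10000⌋=1345; principal=18368-1345=17023; balance=220635-17023=203612
41. interest=⌊203612·61/10000⌋=1242; principal=18368-1242=17126; balance=203612-17126=186486
42. interest=⌊186486·61/10000⌋=1137; principal=18368-1137=17231; balance=186486-17231=169255
43. interest=⌊169255·61/10000⌋=1032; principal=18368-1032=17336; balance=169255-17336=151919
44. interest=⌊151919·61/10000⌋=926; principal=18368-926=17442; balance=151919-17442=134477
45. interest=⌊134477·61/10000⌋=820; principal=18368-820=17548; balance=134477-17548=116929
46. interest=⌊116929·61/10000⌋=713; principal=18368-713=17655; balance=116929-17655=99274
47. interest=⌊99274·61/10000⌋=605; principal=18368-605=17763; balance=99274-17763=81511
48. interest=⌊81511·61/10000⌋=497; principal=18368-497=17871; balance=81511-17871=63640
49. interest=⌊63640·61/10000⌋=388; principal=18368-388=17980; balance=63640-17980=45660
50. interest=⌊45660·61/10000⌋=278; principal=18368-278=18090; balance=45660-18090=27570
51. interest=⌊27570·61/10000⌋=168; principal=18368-168=18200; balance=27570-18200=9370
52. interest=⌊9370·61/10000⌋=57; principal=min(18368-57,9370)=9370; balance=9370-9370=0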